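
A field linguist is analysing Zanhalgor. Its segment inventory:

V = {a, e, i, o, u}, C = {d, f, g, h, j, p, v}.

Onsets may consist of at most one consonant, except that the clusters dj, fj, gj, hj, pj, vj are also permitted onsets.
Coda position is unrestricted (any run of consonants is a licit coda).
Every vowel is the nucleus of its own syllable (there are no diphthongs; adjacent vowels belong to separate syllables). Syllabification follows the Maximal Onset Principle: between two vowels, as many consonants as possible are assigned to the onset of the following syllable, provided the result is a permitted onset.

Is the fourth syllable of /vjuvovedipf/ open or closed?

closed

Vowels present: u, o, e, i; each is a nucleus, giving 4 syllables.
σ1/σ2 boundary: /v/ → onset of the next syllable (single consonants are always licit onsets).
σ2/σ3 boundary: just /v/ — single C goes to the following onset.
σ3/σ4 boundary: /d/ is a single consonant, so it becomes the next onset.
So the parse is vju.vo.ve.dipf.
Syllable 4 is /dipf/ with coda /pf/, so it is closed.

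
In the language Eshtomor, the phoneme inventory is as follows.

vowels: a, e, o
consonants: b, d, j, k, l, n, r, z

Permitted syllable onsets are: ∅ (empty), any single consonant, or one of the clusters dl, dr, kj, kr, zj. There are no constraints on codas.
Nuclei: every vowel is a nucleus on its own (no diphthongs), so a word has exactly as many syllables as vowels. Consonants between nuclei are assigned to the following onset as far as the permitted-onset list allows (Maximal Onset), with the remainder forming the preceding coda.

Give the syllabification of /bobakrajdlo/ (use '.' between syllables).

Vowels present: o, a, a, o; each is a nucleus, giving 4 syllables.
σ1/σ2 boundary: /b/ → onset of the next syllable (single consonants are always licit onsets).
σ2/σ3 boundary: /kr/ — entire cluster is a permitted onset → onset /kr/, coda ∅.
σ3/σ4 boundary: /jdl/; trying suffixes from longest down, /dl/ is the first permitted one, so coda /j/ | onset /dl/.

bo.ba.kraj.dlo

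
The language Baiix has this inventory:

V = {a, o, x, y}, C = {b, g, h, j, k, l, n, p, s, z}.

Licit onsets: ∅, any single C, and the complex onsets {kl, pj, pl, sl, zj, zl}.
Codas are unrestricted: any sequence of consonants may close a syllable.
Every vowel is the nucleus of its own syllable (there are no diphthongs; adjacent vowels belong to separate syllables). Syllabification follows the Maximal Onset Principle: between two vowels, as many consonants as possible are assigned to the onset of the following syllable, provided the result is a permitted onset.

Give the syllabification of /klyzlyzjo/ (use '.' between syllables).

Vowels present: y, y, o; each is a nucleus, giving 3 syllables.
σ1/σ2 boundary: /zl/ — entire cluster is a permitted onset → onset /zl/, coda ∅.
σ2/σ3 boundary: /zj/ — entire cluster is a permitted onset → onset /zj/, coda ∅.

kly.zly.zjo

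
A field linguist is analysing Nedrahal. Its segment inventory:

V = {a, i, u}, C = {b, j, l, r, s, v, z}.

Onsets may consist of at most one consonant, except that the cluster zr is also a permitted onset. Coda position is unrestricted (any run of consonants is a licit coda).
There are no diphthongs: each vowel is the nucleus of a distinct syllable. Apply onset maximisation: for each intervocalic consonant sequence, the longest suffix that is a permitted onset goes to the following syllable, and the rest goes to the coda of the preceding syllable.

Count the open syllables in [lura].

Vowels present: u, a; each is a nucleus, giving 2 syllables.
σ1/σ2 boundary: /r/ → onset of the next syllable (single consonants are always licit onsets).
Syllabification: lu.ra.
Classifying each syllable: /lu/ (open), /ra/ (open).
Open syllables: 2.

2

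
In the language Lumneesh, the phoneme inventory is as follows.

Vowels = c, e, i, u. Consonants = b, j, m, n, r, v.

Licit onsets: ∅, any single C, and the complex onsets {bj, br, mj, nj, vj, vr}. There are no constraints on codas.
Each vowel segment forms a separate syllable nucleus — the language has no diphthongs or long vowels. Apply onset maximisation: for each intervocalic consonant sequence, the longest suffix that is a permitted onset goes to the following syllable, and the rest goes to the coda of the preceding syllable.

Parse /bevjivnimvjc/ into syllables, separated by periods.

be.vjiv.nim.vjc

Vowels present: e, i, i, c; each is a nucleus, giving 4 syllables.
σ1/σ2 boundary: /vj/ — entire cluster is a permitted onset → onset /vj/, coda ∅.
σ2/σ3 boundary: /vn/ splits as /v/ + /n/ (/n/ is the longest suffix that is a licit onset).
σ3/σ4 boundary: /mvj/ — longest licit onset from the right is /vj/, leaving /m/ as coda.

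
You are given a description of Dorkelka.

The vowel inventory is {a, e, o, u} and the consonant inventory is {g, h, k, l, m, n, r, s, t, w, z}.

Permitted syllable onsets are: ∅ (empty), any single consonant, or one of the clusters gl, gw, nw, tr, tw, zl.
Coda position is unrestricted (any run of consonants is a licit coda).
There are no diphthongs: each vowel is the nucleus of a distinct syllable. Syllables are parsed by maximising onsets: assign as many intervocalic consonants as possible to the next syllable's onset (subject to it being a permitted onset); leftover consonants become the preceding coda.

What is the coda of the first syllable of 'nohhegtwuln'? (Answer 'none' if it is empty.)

h

The vowels are o, e, u — 3 nuclei, so 3 syllables.
V1 /o/ – V2 /e/: cluster /hh/ — the longest permitted-onset suffix is /h/; onset = /h/, preceding coda = /h/.
V2 /e/ – V3 /u/: /gtw/ — longest licit onset from the right is /tw/, leaving /g/ as coda.
Putting it together: noh.heg.twuln.
Syllable 1 is /noh/: onset /n/, nucleus /o/, coda /h/.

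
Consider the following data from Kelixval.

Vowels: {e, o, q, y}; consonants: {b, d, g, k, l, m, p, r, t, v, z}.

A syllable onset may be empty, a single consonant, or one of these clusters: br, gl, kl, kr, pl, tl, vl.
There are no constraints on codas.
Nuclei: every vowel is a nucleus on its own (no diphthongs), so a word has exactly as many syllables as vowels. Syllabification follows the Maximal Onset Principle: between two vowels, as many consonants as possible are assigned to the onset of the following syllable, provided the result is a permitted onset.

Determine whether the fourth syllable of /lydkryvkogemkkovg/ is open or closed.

Vowels present: y, y, o, e, o; each is a nucleus, giving 5 syllables.
Between /y/ (V1) and /y/ (V2): /dkr/; trying suffixes from longest down, /kr/ is the first permitted one, so coda /d/ | onset /kr/.
Between /y/ (V2) and /o/ (V3): /vk/ — longest licit onset from the right is /k/, leaving /v/ as coda.
Between /o/ (V3) and /e/ (V4): /g/ is a single consonant, so it becomes the next onset.
Between /e/ (V4) and /o/ (V5): cluster /mkk/ — the longest permitted-onset suffix is /k/; onset = /k/, preceding coda = /mk/.
So the parse is lyd.kryv.ko.gemk.kovg.
Syllable 4 is /gemk/ with coda /mk/, so it is closed.

closed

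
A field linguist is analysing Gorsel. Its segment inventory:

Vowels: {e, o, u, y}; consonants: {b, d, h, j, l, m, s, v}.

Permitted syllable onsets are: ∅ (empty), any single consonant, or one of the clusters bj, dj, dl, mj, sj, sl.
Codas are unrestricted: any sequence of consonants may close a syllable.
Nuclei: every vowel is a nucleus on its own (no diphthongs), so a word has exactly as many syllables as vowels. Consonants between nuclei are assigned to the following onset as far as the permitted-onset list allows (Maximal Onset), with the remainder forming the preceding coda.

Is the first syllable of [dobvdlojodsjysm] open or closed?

closed

Nuclei (vowels): o, o, o, y → 4 syllables.
/o…o/ gap (V1→V2): /bvdl/ — longest licit onset from the right is /dl/, leaving /bv/ as coda.
/o…o/ gap (V2→V3): /j/ → onset of the next syllable (single consonants are always licit onsets).
/o…y/ gap (V3→V4): /dsj/; trying suffixes from longest down, /sj/ is the first permitted one, so coda /d/ | onset /sj/.
Syllabification: dobv.dlo.jod.sjysm.
Syllable 1 is /dobv/ with coda /bv/, so it is closed.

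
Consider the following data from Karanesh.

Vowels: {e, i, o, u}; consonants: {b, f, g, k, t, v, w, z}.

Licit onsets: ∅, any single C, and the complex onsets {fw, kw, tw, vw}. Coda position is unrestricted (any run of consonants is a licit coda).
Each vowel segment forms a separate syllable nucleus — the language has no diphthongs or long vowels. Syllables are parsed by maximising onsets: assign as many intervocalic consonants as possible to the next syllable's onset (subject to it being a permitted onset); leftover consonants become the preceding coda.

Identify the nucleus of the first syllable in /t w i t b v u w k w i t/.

i

Nuclei (vowels): i, u, i → 3 syllables.
The first nucleus (vowel 1 from the left) is /i/.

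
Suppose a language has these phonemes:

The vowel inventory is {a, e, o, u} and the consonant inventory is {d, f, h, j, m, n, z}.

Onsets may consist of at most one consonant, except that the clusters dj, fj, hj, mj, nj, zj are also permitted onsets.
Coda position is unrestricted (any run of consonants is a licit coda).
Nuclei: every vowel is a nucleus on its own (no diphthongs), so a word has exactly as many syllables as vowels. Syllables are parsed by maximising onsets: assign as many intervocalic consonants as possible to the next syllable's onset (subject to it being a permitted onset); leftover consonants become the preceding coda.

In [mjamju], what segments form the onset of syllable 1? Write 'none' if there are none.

mj

Vowels present: a, u; each is a nucleus, giving 2 syllables.
V1 /a/ – V2 /u/: /mj/ is a licit onset in full, so it all attaches to the next syllable.
So the parse is mja.mju.
Syllable 1 is /mja/: onset /mj/, nucleus /a/, coda ∅.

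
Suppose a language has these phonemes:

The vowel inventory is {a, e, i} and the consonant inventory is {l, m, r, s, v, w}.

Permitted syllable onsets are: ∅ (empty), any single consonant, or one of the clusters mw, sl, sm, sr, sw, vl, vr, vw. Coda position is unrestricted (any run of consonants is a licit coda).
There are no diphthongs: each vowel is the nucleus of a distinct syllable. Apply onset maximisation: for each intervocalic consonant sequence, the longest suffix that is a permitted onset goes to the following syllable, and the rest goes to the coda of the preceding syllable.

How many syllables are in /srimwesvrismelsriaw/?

Nuclei (vowels): i, e, i, e, i, a → 6 syllables.

6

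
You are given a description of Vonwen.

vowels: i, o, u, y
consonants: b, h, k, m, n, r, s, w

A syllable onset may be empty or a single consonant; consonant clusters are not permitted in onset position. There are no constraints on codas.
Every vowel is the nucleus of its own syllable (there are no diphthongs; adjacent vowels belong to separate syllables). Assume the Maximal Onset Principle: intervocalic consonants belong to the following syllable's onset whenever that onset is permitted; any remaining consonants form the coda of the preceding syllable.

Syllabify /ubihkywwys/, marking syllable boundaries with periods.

Nuclei (vowels): u, i, y, y → 4 syllables.
σ1/σ2 boundary: just /b/ — single C goes to the following onset.
σ2/σ3 boundary: /hk/ splits as /h/ + /k/ (/k/ is the longest suffix that is a licit onset).
σ3/σ4 boundary: cluster /ww/ — the longest permitted-onset suffix is /w/; onset = /w/, preceding coda = /w/.

u.bih.kyw.wys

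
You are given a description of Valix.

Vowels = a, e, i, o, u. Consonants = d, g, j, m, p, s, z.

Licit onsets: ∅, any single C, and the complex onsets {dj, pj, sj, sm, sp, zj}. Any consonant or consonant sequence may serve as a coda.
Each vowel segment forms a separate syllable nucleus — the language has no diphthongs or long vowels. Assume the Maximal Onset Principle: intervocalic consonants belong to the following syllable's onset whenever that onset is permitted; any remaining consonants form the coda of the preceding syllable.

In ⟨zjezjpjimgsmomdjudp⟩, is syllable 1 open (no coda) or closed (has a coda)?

Nuclei (vowels): e, i, o, u → 4 syllables.
σ1/σ2 boundary: /zjpj/ — longest licit onset from the right is /pj/, leaving /zj/ as coda.
σ2/σ3 boundary: cluster /mgsm/ — the longest permitted-onset suffix is /sm/; onset = /sm/, preceding coda = /mg/.
σ3/σ4 boundary: cluster /mdj/ — the longest permitted-onset suffix is /dj/; onset = /dj/, preceding coda = /m/.
Syllabification: zjezj.pjimg.smom.djudp.
Syllable 1 is /zjezj/ with coda /zj/, so it is closed.

closed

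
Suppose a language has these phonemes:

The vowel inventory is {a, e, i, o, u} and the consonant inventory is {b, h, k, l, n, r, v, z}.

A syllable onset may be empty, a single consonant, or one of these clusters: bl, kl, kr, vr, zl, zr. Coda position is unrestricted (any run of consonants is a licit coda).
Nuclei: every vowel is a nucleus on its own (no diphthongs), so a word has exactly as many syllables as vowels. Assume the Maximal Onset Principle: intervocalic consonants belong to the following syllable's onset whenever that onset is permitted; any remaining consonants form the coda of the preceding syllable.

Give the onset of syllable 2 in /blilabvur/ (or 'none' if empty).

l

The vowels are i, a, u — 3 nuclei, so 3 syllables.
σ1/σ2 boundary: /l/ → onset of the next syllable (single consonants are always licit onsets).
σ2/σ3 boundary: /bv/; trying suffixes from longest down, /v/ is the first permitted one, so coda /b/ | onset /v/.
Syllabification: bli.lab.vur.
Syllable 2 is /lab/: onset /l/, nucleus /a/, coda /b/.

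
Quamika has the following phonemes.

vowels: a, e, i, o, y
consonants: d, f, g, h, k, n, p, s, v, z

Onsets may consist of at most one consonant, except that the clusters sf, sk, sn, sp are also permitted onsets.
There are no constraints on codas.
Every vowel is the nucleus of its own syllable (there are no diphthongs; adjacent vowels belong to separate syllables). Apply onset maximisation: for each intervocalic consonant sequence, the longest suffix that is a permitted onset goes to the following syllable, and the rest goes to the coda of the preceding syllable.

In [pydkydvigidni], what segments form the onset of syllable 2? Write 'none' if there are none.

k

The vowels are y, y, i, i, i — 5 nuclei, so 5 syllables.
V1 /y/ – V2 /y/: /dk/ — longest licit onset from the right is /k/, leaving /d/ as coda.
V2 /y/ – V3 /i/: cluster /dv/ — the longest permitted-onset suffix is /v/; onset = /v/, preceding coda = /d/.
V3 /i/ – V4 /i/: /g/ → onset of the next syllable (single consonants are always licit onsets).
V4 /i/ – V5 /i/: /dn/ splits as /d/ + /n/ (/n/ is the longest suffix that is a licit onset).
Result: pyd.kyd.vi.gid.ni.
Syllable 2 is /kyd/: onset /k/, nucleus /y/, coda /d/.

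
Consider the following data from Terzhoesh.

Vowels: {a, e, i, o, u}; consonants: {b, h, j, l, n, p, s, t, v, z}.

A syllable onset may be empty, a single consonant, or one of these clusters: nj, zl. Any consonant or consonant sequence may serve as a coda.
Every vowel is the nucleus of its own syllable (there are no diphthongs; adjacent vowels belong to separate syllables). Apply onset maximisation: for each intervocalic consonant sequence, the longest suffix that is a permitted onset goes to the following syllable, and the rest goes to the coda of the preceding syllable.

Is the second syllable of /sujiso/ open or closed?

open

The vowels are u, i, o — 3 nuclei, so 3 syllables.
/u…i/ gap (V1→V2): just /j/ — single C goes to the following onset.
/i…o/ gap (V2→V3): just /s/ — single C goes to the following onset.
Result: su.ji.so.
Syllable 2 is /ji/; it ends in its nucleus with no coda, so it is open.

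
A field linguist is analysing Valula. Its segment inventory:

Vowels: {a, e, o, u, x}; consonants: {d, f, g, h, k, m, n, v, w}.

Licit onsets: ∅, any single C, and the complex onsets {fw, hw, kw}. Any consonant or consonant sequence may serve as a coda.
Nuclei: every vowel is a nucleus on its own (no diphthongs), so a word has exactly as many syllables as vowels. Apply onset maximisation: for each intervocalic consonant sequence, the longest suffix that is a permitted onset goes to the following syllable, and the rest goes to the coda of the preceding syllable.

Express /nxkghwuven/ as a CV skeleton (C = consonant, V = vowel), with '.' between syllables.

The vowels are x, u, e — 3 nuclei, so 3 syllables.
Between /x/ (V1) and /u/ (V2): cluster /kghw/ — the longest permitted-onset suffix is /hw/; onset = /hw/, preceding coda = /kg/.
Between /u/ (V2) and /e/ (V3): just /v/ — single C goes to the following onset.
Result: nxkg.hwu.ven.
Mapping each syllable to C/V: /nxkg/ → CVCC, /hwu/ → CCV, /ven/ → CVC.

CVCC.CCV.CVC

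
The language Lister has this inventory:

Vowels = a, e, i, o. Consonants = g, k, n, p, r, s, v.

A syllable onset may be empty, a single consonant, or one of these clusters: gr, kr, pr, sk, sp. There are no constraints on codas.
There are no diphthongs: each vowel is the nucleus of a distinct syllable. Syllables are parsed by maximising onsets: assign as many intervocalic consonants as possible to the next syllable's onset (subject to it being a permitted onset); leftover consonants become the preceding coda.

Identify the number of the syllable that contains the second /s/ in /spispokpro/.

The vowels are i, o, o — 3 nuclei, so 3 syllables.
V1 /i/ – V2 /o/: /sp/ — entire cluster is a permitted onset → onset /sp/, coda ∅.
V2 /o/ – V3 /o/: /kpr/ splits as /k/ + /pr/ (/pr/ is the longest suffix that is a licit onset).
Syllabification: spi.spok.pro.
The second /s/ is in the onset of syllable 2 (/spok/).

2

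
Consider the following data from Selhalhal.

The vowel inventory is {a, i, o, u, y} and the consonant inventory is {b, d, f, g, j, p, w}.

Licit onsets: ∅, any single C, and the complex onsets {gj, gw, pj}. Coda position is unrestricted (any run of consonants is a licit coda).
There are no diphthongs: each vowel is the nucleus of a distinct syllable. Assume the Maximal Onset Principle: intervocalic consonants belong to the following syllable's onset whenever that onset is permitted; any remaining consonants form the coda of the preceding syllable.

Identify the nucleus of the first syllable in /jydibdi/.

y

The vowels are y, i, i — 3 nuclei, so 3 syllables.
The first nucleus (vowel 1 from the left) is /y/.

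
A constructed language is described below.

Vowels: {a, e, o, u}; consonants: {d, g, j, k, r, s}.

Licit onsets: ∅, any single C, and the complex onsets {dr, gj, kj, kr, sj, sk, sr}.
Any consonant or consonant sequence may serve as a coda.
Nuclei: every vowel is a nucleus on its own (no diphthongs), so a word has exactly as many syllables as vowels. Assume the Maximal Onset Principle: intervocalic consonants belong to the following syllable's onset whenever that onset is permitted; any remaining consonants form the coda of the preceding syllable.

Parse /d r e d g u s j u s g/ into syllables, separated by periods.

dred.gu.sjusg

Nuclei (vowels): e, u, u → 3 syllables.
σ1/σ2 boundary: /dg/; trying suffixes from longest down, /g/ is the first permitted one, so coda /d/ | onset /g/.
σ2/σ3 boundary: /sj/ — entire cluster is a permitted onset → onset /sj/, coda ∅.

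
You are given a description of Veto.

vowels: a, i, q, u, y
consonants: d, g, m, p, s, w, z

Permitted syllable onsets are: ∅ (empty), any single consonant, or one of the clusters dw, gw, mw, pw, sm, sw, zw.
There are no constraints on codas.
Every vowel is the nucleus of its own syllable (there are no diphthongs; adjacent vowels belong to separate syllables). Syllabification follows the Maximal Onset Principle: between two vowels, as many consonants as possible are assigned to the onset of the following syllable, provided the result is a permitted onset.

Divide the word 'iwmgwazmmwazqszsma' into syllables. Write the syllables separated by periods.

iwm.gwazm.mwa.zqsz.sma

Vowels present: i, a, a, q, a; each is a nucleus, giving 5 syllables.
/i…a/ gap (V1→V2): cluster /wmgw/ — the longest permitted-onset suffix is /gw/; onset = /gw/, preceding coda = /wm/.
/a…a/ gap (V2→V3): /zmmw/ — longest licit onset from the right is /mw/, leaving /zm/ as coda.
/a…q/ gap (V3→V4): /z/ is a single consonant, so it becomes the next onset.
/q…a/ gap (V4→V5): /szsm/ — longest licit onset from the right is /sm/, leaving /sz/ as coda.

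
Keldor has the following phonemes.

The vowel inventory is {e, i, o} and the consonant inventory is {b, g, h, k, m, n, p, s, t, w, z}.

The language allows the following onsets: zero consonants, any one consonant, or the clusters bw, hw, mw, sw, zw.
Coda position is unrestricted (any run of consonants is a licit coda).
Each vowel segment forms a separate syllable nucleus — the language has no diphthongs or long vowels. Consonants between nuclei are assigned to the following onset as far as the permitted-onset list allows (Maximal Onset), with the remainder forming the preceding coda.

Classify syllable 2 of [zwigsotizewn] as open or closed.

Nuclei (vowels): i, o, i, e → 4 syllables.
σ1/σ2 boundary: /gs/ — longest licit onset from the right is /s/, leaving /g/ as coda.
σ2/σ3 boundary: /t/ is a single consonant, so it becomes the next onset.
σ3/σ4 boundary: /z/ → onset of the next syllable (single consonants are always licit onsets).
Putting it together: zwig.so.ti.zewn.
Syllable 2 is /so/; it ends in its nucleus with no coda, so it is open.

open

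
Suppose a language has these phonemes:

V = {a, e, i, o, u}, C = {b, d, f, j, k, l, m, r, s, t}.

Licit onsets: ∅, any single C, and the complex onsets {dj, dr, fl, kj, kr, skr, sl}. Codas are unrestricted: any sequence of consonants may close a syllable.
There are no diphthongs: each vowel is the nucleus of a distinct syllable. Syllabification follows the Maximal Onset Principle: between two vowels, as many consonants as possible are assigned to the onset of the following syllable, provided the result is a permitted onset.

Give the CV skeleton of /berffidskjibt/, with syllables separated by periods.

Nuclei (vowels): e, i, i → 3 syllables.
Between /e/ (V1) and /i/ (V2): /rff/ — longest licit onset from the right is /f/, leaving /rf/ as coda.
Between /i/ (V2) and /i/ (V3): /dskj/ — longest licit onset from the right is /kj/, leaving /ds/ as coda.
Result: berf.fids.kjibt.
Mapping each syllable to C/V: /berf/ → CVCC, /fids/ → CVCC, /kjibt/ → CCVCC.

CVCC.CVCC.CCVCC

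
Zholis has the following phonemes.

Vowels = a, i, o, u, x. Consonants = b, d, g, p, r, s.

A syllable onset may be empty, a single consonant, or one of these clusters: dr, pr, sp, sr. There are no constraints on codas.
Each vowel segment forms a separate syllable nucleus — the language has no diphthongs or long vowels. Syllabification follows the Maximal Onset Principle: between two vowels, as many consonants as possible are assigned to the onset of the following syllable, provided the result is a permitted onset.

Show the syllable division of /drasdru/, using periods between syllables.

dras.dru

The vowels are a, u — 2 nuclei, so 2 syllables.
V1 /a/ – V2 /u/: cluster /sdr/ — the longest permitted-onset suffix is /dr/; onset = /dr/, preceding coda = /s/.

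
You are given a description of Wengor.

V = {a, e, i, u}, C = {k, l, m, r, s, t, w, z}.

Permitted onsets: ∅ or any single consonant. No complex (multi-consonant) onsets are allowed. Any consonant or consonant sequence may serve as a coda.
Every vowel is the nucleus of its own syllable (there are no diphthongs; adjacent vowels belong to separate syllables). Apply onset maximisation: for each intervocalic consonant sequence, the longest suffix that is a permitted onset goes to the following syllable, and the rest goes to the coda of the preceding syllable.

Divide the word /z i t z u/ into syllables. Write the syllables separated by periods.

The vowels are i, u — 2 nuclei, so 2 syllables.
/i…u/ gap (V1→V2): cluster /tz/ — the longest permitted-onset suffix is /z/; onset = /z/, preceding coda = /t/.

zit.zu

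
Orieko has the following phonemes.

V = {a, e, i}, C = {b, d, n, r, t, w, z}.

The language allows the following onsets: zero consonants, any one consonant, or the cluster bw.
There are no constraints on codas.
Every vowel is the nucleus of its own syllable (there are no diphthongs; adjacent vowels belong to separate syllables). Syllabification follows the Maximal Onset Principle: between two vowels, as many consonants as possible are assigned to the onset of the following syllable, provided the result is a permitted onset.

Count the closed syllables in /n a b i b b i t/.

The vowels are a, i, i — 3 nuclei, so 3 syllables.
/a…i/ gap (V1→V2): just /b/ — single C goes to the following onset.
/i…i/ gap (V2→V3): /bb/; trying suffixes from longest down, /b/ is the first permitted one, so coda /b/ | onset /b/.
Result: na.bib.bit.
Classifying each syllable: /na/ (open), /bib/ (closed), /bit/ (closed).
Closed syllables: 2.

2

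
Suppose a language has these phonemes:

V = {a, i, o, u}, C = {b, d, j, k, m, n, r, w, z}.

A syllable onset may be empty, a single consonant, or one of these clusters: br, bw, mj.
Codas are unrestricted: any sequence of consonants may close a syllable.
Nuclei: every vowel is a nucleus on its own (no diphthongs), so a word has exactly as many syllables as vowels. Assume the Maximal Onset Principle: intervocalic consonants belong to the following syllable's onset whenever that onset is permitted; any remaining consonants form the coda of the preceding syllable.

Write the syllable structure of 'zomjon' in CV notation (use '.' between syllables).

The vowels are o, o — 2 nuclei, so 2 syllables.
/o…o/ gap (V1→V2): /mj/ is a licit onset in full, so it all attaches to the next syllable.
Result: zo.mjon.
Mapping each syllable to C/V: /zo/ → CV, /mjon/ → CCVC.

CV.CCVC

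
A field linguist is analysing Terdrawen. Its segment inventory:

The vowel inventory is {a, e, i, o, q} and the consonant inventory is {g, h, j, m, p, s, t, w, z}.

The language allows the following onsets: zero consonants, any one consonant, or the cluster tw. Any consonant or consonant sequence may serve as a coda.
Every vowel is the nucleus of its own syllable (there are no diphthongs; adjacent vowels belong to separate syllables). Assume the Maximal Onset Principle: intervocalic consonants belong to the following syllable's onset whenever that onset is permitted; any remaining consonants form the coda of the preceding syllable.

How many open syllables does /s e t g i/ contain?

1

Vowels present: e, i; each is a nucleus, giving 2 syllables.
V1 /e/ – V2 /i/: cluster /tg/ — the longest permitted-onset suffix is /g/; onset = /g/, preceding coda = /t/.
Result: set.gi.
Classifying each syllable: /set/ (closed), /gi/ (open).
Open syllables: 1.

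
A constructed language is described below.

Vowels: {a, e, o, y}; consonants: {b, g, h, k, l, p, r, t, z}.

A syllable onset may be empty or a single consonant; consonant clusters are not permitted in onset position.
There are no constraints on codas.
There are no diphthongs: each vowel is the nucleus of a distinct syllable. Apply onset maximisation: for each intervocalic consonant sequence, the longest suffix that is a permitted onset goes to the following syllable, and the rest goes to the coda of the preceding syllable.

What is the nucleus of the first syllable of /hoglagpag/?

Vowels present: o, a, a; each is a nucleus, giving 3 syllables.
The first nucleus (vowel 1 from the left) is /o/.

o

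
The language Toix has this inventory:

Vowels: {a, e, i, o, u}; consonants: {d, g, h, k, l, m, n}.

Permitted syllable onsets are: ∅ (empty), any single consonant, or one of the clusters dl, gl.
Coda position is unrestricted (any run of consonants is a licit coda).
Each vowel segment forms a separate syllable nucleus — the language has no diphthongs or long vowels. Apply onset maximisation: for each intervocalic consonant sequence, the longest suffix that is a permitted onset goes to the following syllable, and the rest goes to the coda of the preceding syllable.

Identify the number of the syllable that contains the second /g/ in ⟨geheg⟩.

2

Nuclei (vowels): e, e → 2 syllables.
Between /e/ (V1) and /e/ (V2): /h/ → onset of the next syllable (single consonants are always licit onsets).
Result: ge.heg.
The second /g/ is in the coda of syllable 2 (/heg/).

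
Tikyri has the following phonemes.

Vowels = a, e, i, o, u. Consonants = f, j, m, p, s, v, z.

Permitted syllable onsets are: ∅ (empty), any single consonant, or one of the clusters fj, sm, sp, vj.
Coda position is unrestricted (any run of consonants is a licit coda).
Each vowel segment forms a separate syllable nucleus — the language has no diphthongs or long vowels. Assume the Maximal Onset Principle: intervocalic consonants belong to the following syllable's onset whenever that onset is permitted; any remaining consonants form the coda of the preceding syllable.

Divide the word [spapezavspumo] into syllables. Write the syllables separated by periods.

The vowels are a, e, a, u, o — 5 nuclei, so 5 syllables.
/a…e/ gap (V1→V2): just /p/ — single C goes to the following onset.
/e…a/ gap (V2→V3): just /z/ — single C goes to the following onset.
/a…u/ gap (V3→V4): cluster /vsp/ — the longest permitted-onset suffix is /sp/; onset = /sp/, preceding coda = /v/.
/u…o/ gap (V4→V5): /m/ → onset of the next syllable (single consonants are always licit onsets).

spa.pe.zav.spu.mo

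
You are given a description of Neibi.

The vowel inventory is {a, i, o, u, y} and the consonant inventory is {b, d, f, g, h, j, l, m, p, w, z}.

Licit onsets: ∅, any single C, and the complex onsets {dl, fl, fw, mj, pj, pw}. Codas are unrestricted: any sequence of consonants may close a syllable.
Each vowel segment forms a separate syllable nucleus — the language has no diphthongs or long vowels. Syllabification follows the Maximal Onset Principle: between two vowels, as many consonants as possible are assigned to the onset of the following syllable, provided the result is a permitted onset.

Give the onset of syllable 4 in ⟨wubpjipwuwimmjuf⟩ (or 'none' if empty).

Vowels present: u, i, u, i, u; each is a nucleus, giving 5 syllables.
Between /u/ (V1) and /i/ (V2): /bpj/ — longest licit onset from the right is /pj/, leaving /b/ as coda.
Between /i/ (V2) and /u/ (V3): /pw/ is a licit onset in full, so it all attaches to the next syllable.
Between /u/ (V3) and /i/ (V4): just /w/ — single C goes to the following onset.
Between /i/ (V4) and /u/ (V5): /mmj/; trying suffixes from longest down, /mj/ is the first permitted one, so coda /m/ | onset /mj/.
Putting it together: wub.pji.pwu.wim.mjuf.
Syllable 4 is /wim/: onset /w/, nucleus /i/, coda /m/.

w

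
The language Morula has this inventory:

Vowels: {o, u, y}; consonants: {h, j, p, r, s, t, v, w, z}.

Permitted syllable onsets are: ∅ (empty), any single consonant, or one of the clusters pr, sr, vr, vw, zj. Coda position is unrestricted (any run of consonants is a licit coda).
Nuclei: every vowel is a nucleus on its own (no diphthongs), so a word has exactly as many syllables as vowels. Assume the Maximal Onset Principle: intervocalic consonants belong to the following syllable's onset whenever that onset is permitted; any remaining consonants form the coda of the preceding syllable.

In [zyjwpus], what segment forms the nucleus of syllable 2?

Vowels present: y, u; each is a nucleus, giving 2 syllables.
The second nucleus (vowel 2 from the left) is /u/.

u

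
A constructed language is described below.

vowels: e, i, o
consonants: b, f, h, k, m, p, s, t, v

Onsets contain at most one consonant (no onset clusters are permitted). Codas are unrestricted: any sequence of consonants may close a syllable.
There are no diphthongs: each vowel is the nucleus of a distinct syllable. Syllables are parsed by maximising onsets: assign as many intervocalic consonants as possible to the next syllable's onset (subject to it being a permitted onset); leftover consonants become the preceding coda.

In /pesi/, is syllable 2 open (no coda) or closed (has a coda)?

Vowels present: e, i; each is a nucleus, giving 2 syllables.
V1 /e/ – V2 /i/: just /s/ — single C goes to the following onset.
Syllabification: pe.si.
Syllable 2 is /si/; it ends in its nucleus with no coda, so it is open.

open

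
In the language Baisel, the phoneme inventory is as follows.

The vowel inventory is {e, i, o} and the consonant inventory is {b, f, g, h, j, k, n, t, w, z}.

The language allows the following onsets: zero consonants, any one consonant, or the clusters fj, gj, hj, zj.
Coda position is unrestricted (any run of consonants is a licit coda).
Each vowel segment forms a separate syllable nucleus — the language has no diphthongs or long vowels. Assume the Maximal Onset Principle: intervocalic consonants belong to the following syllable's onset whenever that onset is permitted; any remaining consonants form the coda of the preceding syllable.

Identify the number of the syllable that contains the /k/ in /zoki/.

2

The vowels are o, i — 2 nuclei, so 2 syllables.
V1 /o/ – V2 /i/: /k/ is a single consonant, so it becomes the next onset.
Result: zo.ki.
The /k/ is in the onset of syllable 2 (/ki/).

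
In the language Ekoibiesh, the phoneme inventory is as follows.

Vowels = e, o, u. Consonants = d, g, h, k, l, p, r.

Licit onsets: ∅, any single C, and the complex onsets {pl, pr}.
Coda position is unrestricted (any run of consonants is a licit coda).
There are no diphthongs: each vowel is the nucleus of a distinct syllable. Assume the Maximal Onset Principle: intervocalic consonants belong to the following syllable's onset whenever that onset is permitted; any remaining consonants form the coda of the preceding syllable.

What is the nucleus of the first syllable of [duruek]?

The vowels are u, u, e — 3 nuclei, so 3 syllables.
The first nucleus (vowel 1 from the left) is /u/.

u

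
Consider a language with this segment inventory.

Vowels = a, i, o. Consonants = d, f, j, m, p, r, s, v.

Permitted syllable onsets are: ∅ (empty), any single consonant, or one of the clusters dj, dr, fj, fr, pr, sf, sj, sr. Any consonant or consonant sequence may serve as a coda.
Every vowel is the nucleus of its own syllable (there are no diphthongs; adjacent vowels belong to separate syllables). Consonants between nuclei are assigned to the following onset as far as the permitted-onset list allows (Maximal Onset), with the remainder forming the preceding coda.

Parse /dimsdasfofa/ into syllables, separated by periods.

Nuclei (vowels): i, a, o, a → 4 syllables.
V1 /i/ – V2 /a/: cluster /msd/ — the longest permitted-onset suffix is /d/; onset = /d/, preceding coda = /ms/.
V2 /a/ – V3 /o/: cluster /sf/ — /sf/ is itself a permitted onset, so the whole cluster goes right; preceding coda = ∅.
V3 /o/ – V4 /a/: /f/ is a single consonant, so it becomes the next onset.

dims.da.sfo.fa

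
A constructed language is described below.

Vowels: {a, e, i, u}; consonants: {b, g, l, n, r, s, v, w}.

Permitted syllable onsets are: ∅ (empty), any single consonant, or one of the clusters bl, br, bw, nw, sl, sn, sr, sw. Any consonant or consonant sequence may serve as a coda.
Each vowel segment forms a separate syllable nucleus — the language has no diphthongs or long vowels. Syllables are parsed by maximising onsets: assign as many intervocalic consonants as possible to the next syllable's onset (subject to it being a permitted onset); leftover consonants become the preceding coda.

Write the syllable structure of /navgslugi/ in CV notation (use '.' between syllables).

Vowels present: a, u, i; each is a nucleus, giving 3 syllables.
σ1/σ2 boundary: /vgsl/ splits as /vg/ + /sl/ (/sl/ is the longest suffix that is a licit onset).
σ2/σ3 boundary: /g/ → onset of the next syllable (single consonants are always licit onsets).
Syllabification: navg.slu.gi.
Mapping each syllable to C/V: /navg/ → CVCC, /slu/ → CCV, /gi/ → CV.

CVCC.CCV.CV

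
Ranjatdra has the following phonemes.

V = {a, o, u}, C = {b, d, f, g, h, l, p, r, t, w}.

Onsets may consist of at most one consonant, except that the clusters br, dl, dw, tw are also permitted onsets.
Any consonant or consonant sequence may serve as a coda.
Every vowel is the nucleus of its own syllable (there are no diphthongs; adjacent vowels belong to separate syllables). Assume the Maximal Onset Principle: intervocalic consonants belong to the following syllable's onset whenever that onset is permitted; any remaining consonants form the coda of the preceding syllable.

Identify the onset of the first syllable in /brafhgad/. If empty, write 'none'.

The vowels are a, a — 2 nuclei, so 2 syllables.
V1 /a/ – V2 /a/: /fhg/ — longest licit onset from the right is /g/, leaving /fh/ as coda.
Syllabification: brafh.gad.
Syllable 1 is /brafh/: onset /br/, nucleus /a/, coda /fh/.

br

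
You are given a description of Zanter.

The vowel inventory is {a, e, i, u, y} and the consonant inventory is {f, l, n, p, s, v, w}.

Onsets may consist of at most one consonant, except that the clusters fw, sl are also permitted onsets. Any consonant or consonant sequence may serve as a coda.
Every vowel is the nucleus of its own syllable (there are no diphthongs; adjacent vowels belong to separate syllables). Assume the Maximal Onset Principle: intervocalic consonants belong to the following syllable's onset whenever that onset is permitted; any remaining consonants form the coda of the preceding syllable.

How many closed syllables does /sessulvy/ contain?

Nuclei (vowels): e, u, y → 3 syllables.
V1 /e/ – V2 /u/: cluster /ss/ — the longest permitted-onset suffix is /s/; onset = /s/, preceding coda = /s/.
V2 /u/ – V3 /y/: /lv/; trying suffixes from longest down, /v/ is the first permitted one, so coda /l/ | onset /v/.
Putting it together: ses.sul.vy.
Classifying each syllable: /ses/ (closed), /sul/ (closed), /vy/ (open).
Closed syllables: 2.

2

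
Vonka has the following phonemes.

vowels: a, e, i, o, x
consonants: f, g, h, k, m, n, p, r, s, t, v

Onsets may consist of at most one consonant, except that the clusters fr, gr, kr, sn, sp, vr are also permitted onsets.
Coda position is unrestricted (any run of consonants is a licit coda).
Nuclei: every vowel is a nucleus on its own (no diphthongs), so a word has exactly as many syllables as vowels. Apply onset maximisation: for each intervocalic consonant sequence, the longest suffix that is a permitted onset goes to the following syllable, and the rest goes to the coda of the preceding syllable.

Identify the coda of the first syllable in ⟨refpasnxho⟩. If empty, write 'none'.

f

The vowels are e, a, x, o — 4 nuclei, so 4 syllables.
Between /e/ (V1) and /a/ (V2): /fp/; trying suffixes from longest down, /p/ is the first permitted one, so coda /f/ | onset /p/.
Between /a/ (V2) and /x/ (V3): cluster /sn/ — /sn/ is itself a permitted onset, so the whole cluster goes right; preceding coda = ∅.
Between /x/ (V3) and /o/ (V4): just /h/ — single C goes to the following onset.
Putting it together: ref.pa.snx.ho.
Syllable 1 is /ref/: onset /r/, nucleus /e/, coda /f/.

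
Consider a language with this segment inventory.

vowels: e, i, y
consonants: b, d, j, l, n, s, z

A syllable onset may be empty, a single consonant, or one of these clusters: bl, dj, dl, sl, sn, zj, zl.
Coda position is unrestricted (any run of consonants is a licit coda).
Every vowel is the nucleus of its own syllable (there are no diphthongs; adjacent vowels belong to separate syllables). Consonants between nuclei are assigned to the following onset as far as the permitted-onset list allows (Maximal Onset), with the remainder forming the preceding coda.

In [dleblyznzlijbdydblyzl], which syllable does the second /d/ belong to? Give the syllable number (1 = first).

4

The vowels are e, y, i, y, y — 5 nuclei, so 5 syllables.
V1 /e/ – V2 /y/: /bl/ — entire cluster is a permitted onset → onset /bl/, coda ∅.
V2 /y/ – V3 /i/: cluster /znzl/ — the longest permitted-onset suffix is /zl/; onset = /zl/, preceding coda = /zn/.
V3 /i/ – V4 /y/: /jbd/ splits as /jb/ + /d/ (/d/ is the longest suffix that is a licit onset).
V4 /y/ – V5 /y/: /dbl/; trying suffixes from longest down, /bl/ is the first permitted one, so coda /d/ | onset /bl/.
Result: dle.blyzn.zlijb.dyd.blyzl.
The second /d/ is in the onset of syllable 4 (/dyd/).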